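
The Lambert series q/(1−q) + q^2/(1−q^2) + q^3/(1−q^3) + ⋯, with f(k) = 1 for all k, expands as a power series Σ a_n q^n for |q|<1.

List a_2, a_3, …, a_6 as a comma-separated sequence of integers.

2, 2, 3, 2, 4

n=2: 1·2 2·1  f→[1+1]=2
q^3  k|3↦f(k): 3:1 1:1  a_3=2
n=4: 1·4 2·2 4·1  f→[1+1+1]=3
n=5: 1·5 5·1  f→[1+1]=2
d|6:{1,2,3,6}  Σf=1+1+1+1=4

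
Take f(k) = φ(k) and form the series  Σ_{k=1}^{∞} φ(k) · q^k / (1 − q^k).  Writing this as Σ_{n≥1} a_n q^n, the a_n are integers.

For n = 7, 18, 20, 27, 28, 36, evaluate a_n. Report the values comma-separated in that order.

n=7: 7·1 1·7  φ→[6+1]=7
n=18: 18·1 9·2 6·3 3·6 2·9 1·18  φ→[6+6+2+2+1+1]=18
[q^20] φ(20)=8,φ(10)=4,φ(5)=4,φ(4)=2,φ(2)=1,φ(1)=1 ⇒ 20
n=27: 27·1 9·3 3·9 1·27  φ→[18+6+2+1]=27
n=28: 28·1 14·2 7·4 4·7 2·14 1·28  φ→[12+6+6+2+1+1]=28
[q^36] φ(36)=12,φ(18)=6,φ(12)=4,φ(9)=6,φ(6)=2,φ(4)=2,φ(3)=2,φ(2)=1,φ(1)=1 ⇒ 36

7, 18, 20, 27, 28, 36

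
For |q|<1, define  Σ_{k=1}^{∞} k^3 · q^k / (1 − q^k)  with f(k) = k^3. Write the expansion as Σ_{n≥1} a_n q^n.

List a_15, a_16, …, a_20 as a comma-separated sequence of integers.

n=15: 1·15 3·5 5·3 15·1  f→[1+27+125+3375]=3528
d|16:{16,8,4,2,1}  Σf=4096+512+64+8+1=4681
n=17: 17·1 1·17  f→[4913+1]=4914
[q^18] f(1)=1,f(2)=8,f(3)=27,f(6)=216,f(9)=729,f(18)=5832 ⇒ 6813
[q^19] f(1)=1,f(19)=6859 ⇒ 6860
d|20:{20,10,5,4,2,1}  Σf=8000+1000+125+64+8+1=9198

3528, 4681, 4914, 6813, 6860, 9198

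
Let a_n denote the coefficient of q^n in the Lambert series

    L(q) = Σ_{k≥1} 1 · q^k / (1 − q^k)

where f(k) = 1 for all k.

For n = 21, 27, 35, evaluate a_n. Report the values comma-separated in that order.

4, 4, 4

[q^21] f(1)=1,f(3)=1,f(7)=1,f(21)=1 ⇒ 4
d|27:{1,3,9,27}  Σf=1+1+1+1=4
n=35: 1·35 5·7 7·5 35·1  f→[1+1+1+1]=4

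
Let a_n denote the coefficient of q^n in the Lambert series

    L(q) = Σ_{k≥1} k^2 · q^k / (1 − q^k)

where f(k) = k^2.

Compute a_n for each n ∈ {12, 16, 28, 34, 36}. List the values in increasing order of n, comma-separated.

n=12: 1·12 2·6 3·4 4·3 6·2 12·1  f→[1+4+9+16+36+144]=210
[q^16] f(1)=1,f(2)=4,f(4)=16,f(8)=64,f(16)=256 ⇒ 341
n=28: 1·28 2·14 4·7 7·4 14·2 28·1  f→[1+4+16+49+196+784]=1050
d|34:{1,2,17,34}  Σf=1+4+289+1156=1450
[q^36] f(1)=1,f(2)=4,f(3)=9,f(4)=16,f(6)=36,f(9)=81,f(12)=144,f(18)=324,f(36)=1296 ⇒ 1911

210, 341, 1050, 1450, 1911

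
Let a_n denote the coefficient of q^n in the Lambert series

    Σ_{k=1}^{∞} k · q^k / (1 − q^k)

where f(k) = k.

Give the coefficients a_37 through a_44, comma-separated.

[q^37] f(1)=1,f(37)=37 ⇒ 38
n=38: 1·38 2·19 19·2 38·1  f→[1+2+19+38]=60
[q^39] f(1)=1,f(3)=3,f(13)=13,f(39)=39 ⇒ 56
[q^40] f(1)=1,f(2)=2,f(4)=4,f(5)=5,f(8)=8,f(10)=10,f(20)=20,f(40)=40 ⇒ 90
n=41: 1·41 41·1  f→[1+41]=42
d|42:{1,2,3,6,7,14,21,42}  Σf=1+2+3+6+7+14+21+42=96
q^43  k|43↦f(k): 43:43 1:1  a_43=44
q^44  k|44↦f(k): 1:1 2:2 4:4 11:11 22:22 44:44  a_44=84

38, 60, 56, 90, 42, 96, 44, 84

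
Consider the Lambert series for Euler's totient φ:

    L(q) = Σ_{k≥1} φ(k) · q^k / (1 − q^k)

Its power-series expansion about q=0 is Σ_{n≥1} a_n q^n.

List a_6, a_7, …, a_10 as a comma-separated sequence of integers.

d|6:{6,3,2,1}  Σφ=2+2+1+1=6
[q^7] φ(1)=1,φ(7)=6 ⇒ 7
[q^8] φ(8)=4,φ(4)=2,φ(2)=1,φ(1)=1 ⇒ 8
d|9:{1,3,9}  Σφ=1+2+6=9
d|10:{10,5,2,1}  Σφ=4+4+1+1=10

6, 7, 8, 9, 10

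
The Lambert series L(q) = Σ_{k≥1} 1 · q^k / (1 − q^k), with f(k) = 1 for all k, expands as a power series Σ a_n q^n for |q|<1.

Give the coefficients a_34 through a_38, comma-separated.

4, 4, 9, 2, 4

n=34: 1·34 2·17 17·2 34·1  f→[1+1+1+1]=4
q^35  k|35↦f(k): 35:1 7:1 5:1 1:1  a_35=4
[q^36] f(36)=1,f(18)=1,f(12)=1,f(9)=1,f(6)=1,f(4)=1,f(3)=1,f(2)=1,f(1)=1 ⇒ 9
d|37:{1,37}  Σf=1+1=2
n=38: 1·38 2·19 19·2 38·1  f→[1+1+1+1]=4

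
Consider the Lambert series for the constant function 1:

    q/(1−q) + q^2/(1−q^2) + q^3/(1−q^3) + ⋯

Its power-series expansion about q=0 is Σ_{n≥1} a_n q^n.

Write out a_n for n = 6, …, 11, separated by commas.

4, 2, 4, 3, 4, 2

[q^6] f(1)=1,f(2)=1,f(3)=1,f(6)=1 ⇒ 4
q^7  k|7↦f(k): 1:1 7:1  a_7=2
[q^8] f(8)=1,f(4)=1,f(2)=1,f(1)=1 ⇒ 4
q^9  k|9↦f(k): 1:1 3:1 9:1  a_9=3
d|10:{1,2,5,10}  Σf=1+1+1+1=4
q^11  k|11↦f(k): 11:1 1:1  a_11=2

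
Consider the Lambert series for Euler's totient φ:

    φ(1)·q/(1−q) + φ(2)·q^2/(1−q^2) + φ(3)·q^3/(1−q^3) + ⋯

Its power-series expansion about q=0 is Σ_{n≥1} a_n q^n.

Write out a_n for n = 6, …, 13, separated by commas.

q^6  k|6↦φ(k): 1:1 2:1 3:2 6:2  a_6=6
[q^7] φ(7)=6,φ(1)=1 ⇒ 7
n=8: 8·1 4·2 2·4 1·8  φ→[4+2+1+1]=8
[q^9] φ(1)=1,φ(3)=2,φ(9)=6 ⇒ 9
q^10  k|10↦φ(k): 1:1 2:1 5:4 10:4  a_10=10
q^11  k|11↦φ(k): 11:10 1:1  a_11=11
q^12  k|12↦φ(k): 1:1 2:1 3:2 4:2 6:2 12:4  a_12=12
q^13  k|13↦φ(k): 13:12 1:1  a_13=13

6, 7, 8, 9, 10, 11, 12, 13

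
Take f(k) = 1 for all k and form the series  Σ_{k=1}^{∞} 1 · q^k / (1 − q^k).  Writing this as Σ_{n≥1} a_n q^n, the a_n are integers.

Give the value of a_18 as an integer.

a_18 = 6

d|18:{18,9,6,3,2,1}  Σf=1+1+1+1+1+1=6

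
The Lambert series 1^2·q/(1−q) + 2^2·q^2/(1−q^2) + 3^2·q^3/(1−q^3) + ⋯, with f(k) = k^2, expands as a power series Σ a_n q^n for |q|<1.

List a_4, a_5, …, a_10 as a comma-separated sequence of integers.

21, 26, 50, 50, 85, 91, 130

q^4  k|4↦f(k): 4:16 2:4 1:1  a_4=21
[q^5] f(1)=1,f(5)=25 ⇒ 26
q^6  k|6↦f(k): 6:36 3:9 2:4 1:1  a_6=50
n=7: 1·7 7·1  f→[1+49]=50
n=8: 8·1 4·2 2·4 1·8  f→[64+16+4+1]=85
q^9  k|9↦f(k): 9:81 3:9 1:1  a_9=91
n=10: 1·10 2·5 5·2 10·1  f→[1+4+25+100]=130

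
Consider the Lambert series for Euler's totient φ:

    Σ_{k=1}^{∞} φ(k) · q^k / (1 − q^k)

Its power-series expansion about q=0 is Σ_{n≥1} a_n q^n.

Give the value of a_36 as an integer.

[q^36] φ(36)=12,φ(18)=6,φ(12)=4,φ(9)=6,φ(6)=2,φ(4)=2,φ(3)=2,φ(2)=1,φ(1)=1 ⇒ 36

a_36 = 36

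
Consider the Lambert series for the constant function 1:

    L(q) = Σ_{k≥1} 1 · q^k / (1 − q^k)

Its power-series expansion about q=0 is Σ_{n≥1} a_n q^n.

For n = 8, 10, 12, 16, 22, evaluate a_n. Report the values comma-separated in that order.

[q^8] f(1)=1,f(2)=1,f(4)=1,f(8)=1 ⇒ 4
d|10:{10,5,2,1}  Σf=1+1+1+1=4
n=12: 1·12 2·6 3·4 4·3 6·2 12·1  f→[1+1+1+1+1+1]=6
[q^16] f(16)=1,f(8)=1,f(4)=1,f(2)=1,f(1)=1 ⇒ 5
[q^22] f(1)=1,f(2)=1,f(11)=1,f(22)=1 ⇒ 4

4, 4, 6, 5, 4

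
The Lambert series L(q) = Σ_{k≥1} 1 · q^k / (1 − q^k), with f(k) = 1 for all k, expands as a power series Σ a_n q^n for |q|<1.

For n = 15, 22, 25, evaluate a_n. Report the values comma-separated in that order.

q^15  k|15↦f(k): 15:1 5:1 3:1 1:1  a_15=4
n=22: 1·22 2·11 11·2 22·1  f→[1+1+1+1]=4
q^25  k|25↦f(k): 1:1 5:1 25:1  a_25=3

4, 4, 3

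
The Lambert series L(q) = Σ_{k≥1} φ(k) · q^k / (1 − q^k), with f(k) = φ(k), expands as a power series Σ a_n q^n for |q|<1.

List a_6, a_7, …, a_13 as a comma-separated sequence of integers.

q^6  k|6↦φ(k): 1:1 2:1 3:2 6:2  a_6=6
[q^7] φ(7)=6,φ(1)=1 ⇒ 7
d|8:{1,2,4,8}  Σφ=1+1+2+4=8
[q^9] φ(1)=1,φ(3)=2,φ(9)=6 ⇒ 9
n=10: 10·1 5·2 2·5 1·10  φ→[4+4+1+1]=10
d|11:{11,1}  Σφ=10+1=11
n=12: 12·1 6·2 4·3 3·4 2·6 1·12  φ→[4+2+2+2+1+1]=12
[q^13] φ(13)=12,φ(1)=1 ⇒ 13

6, 7, 8, 9, 10, 11, 12, 13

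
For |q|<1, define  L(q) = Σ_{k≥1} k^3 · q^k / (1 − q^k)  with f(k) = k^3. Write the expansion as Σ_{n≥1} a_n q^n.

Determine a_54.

d|54:{1,2,3,6,9,18,27,54}  Σf=1+8+27+216+729+5832+19683+157464=183960

a_54 = 183960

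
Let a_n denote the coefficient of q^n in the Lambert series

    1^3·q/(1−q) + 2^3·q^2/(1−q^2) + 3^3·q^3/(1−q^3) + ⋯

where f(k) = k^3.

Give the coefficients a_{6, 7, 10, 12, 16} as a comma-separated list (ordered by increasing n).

252, 344, 1134, 2044, 4681

[q^6] f(6)=216,f(3)=27,f(2)=8,f(1)=1 ⇒ 252
d|7:{7,1}  Σf=343+1=344
q^10  k|10↦f(k): 10:1000 5:125 2:8 1:1  a_10=1134
n=12: 12·1 6·2 4·3 3·4 2·6 1·12  f→[1728+216+64+27+8+1]=2044
n=16: 1·16 2·8 4·4 8·2 16·1  f→[1+8+64+512+4096]=4681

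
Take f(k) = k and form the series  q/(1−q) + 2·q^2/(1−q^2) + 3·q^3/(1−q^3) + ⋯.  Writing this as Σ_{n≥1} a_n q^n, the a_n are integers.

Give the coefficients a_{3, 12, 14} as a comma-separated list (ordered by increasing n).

4, 28, 24

d|3:{3,1}  Σf=3+1=4
[q^12] f(1)=1,f(2)=2,f(3)=3,f(4)=4,f(6)=6,f(12)=12 ⇒ 28
q^14  k|14↦f(k): 14:14 7:7 2:2 1:1  a_14=24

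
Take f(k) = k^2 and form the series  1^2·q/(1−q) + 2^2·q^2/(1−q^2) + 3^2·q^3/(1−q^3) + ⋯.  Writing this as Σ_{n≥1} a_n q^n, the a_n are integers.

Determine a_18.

a_18 = 455

d|18:{1,2,3,6,9,18}  Σf=1+4+9+36+81+324=455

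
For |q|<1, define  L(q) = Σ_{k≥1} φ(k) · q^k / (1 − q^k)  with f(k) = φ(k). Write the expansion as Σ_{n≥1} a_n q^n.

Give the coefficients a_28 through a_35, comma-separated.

d|28:{1,2,4,7,14,28}  Σφ=1+1+2+6+6+12=28
[q^29] φ(1)=1,φ(29)=28 ⇒ 29
[q^30] φ(1)=1,φ(2)=1,φ(3)=2,φ(5)=4,φ(6)=2,φ(10)=4,φ(15)=8,φ(30)=8 ⇒ 30
q^31  k|31↦φ(k): 1:1 31:30  a_31=31
d|32:{32,16,8,4,2,1}  Σφ=16+8+4+2+1+1=32
[q^33] φ(1)=1,φ(3)=2,φ(11)=10,φ(33)=20 ⇒ 33
n=34: 34·1 17·2 2·17 1·34  φ→[16+16+1+1]=34
d|35:{35,7,5,1}  Σφ=24+6+4+1=35

28, 29, 30, 31, 32, 33, 34, 35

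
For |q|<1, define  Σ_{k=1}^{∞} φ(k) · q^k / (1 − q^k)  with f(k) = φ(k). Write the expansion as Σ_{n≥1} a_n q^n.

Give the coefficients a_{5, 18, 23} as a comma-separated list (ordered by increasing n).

q^5  k|5↦φ(k): 5:4 1:1  a_5=5
[q^18] φ(18)=6,φ(9)=6,φ(6)=2,φ(3)=2,φ(2)=1,φ(1)=1 ⇒ 18
n=23: 23·1 1·23  φ→[22+1]=23

5, 18, 23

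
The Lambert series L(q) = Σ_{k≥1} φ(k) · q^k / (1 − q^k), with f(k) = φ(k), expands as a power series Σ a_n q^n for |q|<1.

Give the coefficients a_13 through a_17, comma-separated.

[q^13] φ(1)=1,φ(13)=12 ⇒ 13
n=14: 1·14 2·7 7·2 14·1  φ→[1+1+6+6]=14
d|15:{1,3,5,15}  Σφ=1+2+4+8=15
[q^16] φ(16)=8,φ(8)=4,φ(4)=2,φ(2)=1,φ(1)=1 ⇒ 16
q^17  k|17↦φ(k): 1:1 17:16  a_17=17

13, 14, 15, 16, 17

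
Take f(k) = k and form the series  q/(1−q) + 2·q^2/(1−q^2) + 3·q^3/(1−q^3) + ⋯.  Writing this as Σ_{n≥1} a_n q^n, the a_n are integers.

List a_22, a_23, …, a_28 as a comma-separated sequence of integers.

q^22  k|22↦f(k): 22:22 11:11 2:2 1:1  a_22=36
q^23  k|23↦f(k): 1:1 23:23  a_23=24
[q^24] f(24)=24,f(12)=12,f(8)=8,f(6)=6,f(4)=4,f(3)=3,f(2)=2,f(1)=1 ⇒ 60
n=25: 1·25 5·5 25·1  f→[1+5+25]=31
q^26  k|26↦f(k): 1:1 2:2 13:13 26:26  a_26=42
n=27: 27·1 9·3 3·9 1·27  f→[27+9+3+1]=40
d|28:{28,14,7,4,2,1}  Σf=28+14+7+4+2+1=56

36, 24, 60, 31, 42, 40, 56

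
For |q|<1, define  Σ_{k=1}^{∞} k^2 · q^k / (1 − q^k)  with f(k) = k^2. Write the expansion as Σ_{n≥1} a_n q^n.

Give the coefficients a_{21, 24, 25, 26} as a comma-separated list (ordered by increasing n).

[q^21] f(21)=441,f(7)=49,f(3)=9,f(1)=1 ⇒ 500
q^24  k|24↦f(k): 24:576 12:144 8:64 6:36 4:16 3:9 2:4 1:1  a_24=850
n=25: 1·25 5·5 25·1  f→[1+25+625]=651
n=26: 26·1 13·2 2·13 1·26  f→[676+169+4+1]=850

500, 850, 651, 850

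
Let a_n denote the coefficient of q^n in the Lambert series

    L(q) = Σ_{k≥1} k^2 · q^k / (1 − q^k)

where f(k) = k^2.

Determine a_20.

a_20 = 546

d|20:{1,2,4,5,10,20}  Σf=1+4+16+25+100+400=546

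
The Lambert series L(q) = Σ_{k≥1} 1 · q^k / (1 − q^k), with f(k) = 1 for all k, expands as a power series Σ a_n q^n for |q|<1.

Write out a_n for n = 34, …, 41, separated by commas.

4, 4, 9, 2, 4, 4, 8, 2

d|34:{1,2,17,34}  Σf=1+1+1+1=4
q^35  k|35↦f(k): 35:1 7:1 5:1 1:1  a_35=4
[q^36] f(36)=1,f(18)=1,f(12)=1,f(9)=1,f(6)=1,f(4)=1,f(3)=1,f(2)=1,f(1)=1 ⇒ 9
q^37  k|37↦f(k): 1:1 37:1  a_37=2
d|38:{1,2,19,38}  Σf=1+1+1+1=4
n=39: 39·1 13·3 3·13 1·39  f→[1+1+1+1]=4
d|40:{40,20,10,8,5,4,2,1}  Σf=1+1+1+1+1+1+1+1=8
[q^41] f(41)=1,f(1)=1 ⇒ 2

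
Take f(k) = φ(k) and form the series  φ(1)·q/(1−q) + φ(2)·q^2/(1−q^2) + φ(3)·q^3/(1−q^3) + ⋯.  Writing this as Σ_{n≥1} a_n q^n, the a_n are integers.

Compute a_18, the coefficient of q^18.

d|18:{1,2,3,6,9,18}  Σφ=1+1+2+2+6+6=18

a_18 = 18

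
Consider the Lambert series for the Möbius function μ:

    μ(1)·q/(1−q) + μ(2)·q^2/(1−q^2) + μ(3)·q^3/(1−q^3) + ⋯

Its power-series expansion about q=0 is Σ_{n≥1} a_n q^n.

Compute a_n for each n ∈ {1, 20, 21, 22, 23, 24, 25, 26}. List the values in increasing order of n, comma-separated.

d|1:{1}  Σμ=1=1
n=20: 1·20 2·10 4·5 5·4 10·2 20·1  μ→[1+(-1)+0+(-1)+1+0]=0
d|21:{21,7,3,1}  Σμ=1+(-1)+(-1)+1=0
q^22  k|22↦μ(k): 1:1 2:-1 11:-1 22:1  a_22=0
[q^23] μ(1)=1,μ(23)=-1 ⇒ 0
n=24: 24·1 12·2 8·3 6·4 4·6 3·8 2·12 1·24  μ→[0+0+0+1+0+(-1)+(-1)+1]=0
q^25  k|25↦μ(k): 1:1 5:-1 25:0  a_25=0
[q^26] μ(26)=1,μ(13)=-1,μ(2)=-1,μ(1)=1 ⇒ 0

1, 0, 0, 0, 0, 0, 0, 0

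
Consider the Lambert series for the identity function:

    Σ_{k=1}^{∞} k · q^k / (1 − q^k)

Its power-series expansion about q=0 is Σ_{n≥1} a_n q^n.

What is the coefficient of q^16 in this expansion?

d|16:{1,2,4,8,16}  Σf=1+2+4+8+16=31

a_16 = 31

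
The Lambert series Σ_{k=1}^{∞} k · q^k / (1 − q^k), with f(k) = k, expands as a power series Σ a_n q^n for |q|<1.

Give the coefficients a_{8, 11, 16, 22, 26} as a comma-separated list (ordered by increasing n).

15, 12, 31, 36, 42

[q^8] f(1)=1,f(2)=2,f(4)=4,f(8)=8 ⇒ 15
q^11  k|11↦f(k): 1:1 11:11  a_11=12
[q^16] f(16)=16,f(8)=8,f(4)=4,f(2)=2,f(1)=1 ⇒ 31
n=22: 1·22 2·11 11·2 22·1  f→[1+2+11+22]=36
n=26: 1·26 2·13 13·2 26·1  f→[1+2+13+26]=42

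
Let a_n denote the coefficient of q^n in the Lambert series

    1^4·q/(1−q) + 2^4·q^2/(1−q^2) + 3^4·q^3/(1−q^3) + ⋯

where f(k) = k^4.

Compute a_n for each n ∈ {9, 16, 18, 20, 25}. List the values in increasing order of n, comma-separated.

q^9  k|9↦f(k): 1:1 3:81 9:6561  a_9=6643
d|16:{16,8,4,2,1}  Σf=65536+4096+256+16+1=69905
q^18  k|18↦f(k): 18:104976 9:6561 6:1296 3:81 2:16 1:1  a_18=112931
n=20: 20·1 10·2 5·4 4·5 2·10 1·20  f→[160000+10000+625+256+16+1]=170898
[q^25] f(1)=1,f(5)=625,f(25)=390625 ⇒ 391251

6643, 69905, 112931, 170898, 391251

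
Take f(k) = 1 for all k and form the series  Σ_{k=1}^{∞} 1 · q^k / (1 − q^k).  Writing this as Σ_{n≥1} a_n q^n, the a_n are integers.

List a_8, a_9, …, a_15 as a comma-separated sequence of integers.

[q^8] f(1)=1,f(2)=1,f(4)=1,f(8)=1 ⇒ 4
q^9  k|9↦f(k): 9:1 3:1 1:1  a_9=3
d|10:{1,2,5,10}  Σf=1+1+1+1=4
d|11:{1,11}  Σf=1+1=2
[q^12] f(12)=1,f(6)=1,f(4)=1,f(3)=1,f(2)=1,f(1)=1 ⇒ 6
q^13  k|13↦f(k): 13:1 1:1  a_13=2
q^14  k|14↦f(k): 1:1 2:1 7:1 14:1  a_14=4
q^15  k|15↦f(k): 15:1 5:1 3:1 1:1  a_15=4

4, 3, 4, 2, 6, 2, 4, 4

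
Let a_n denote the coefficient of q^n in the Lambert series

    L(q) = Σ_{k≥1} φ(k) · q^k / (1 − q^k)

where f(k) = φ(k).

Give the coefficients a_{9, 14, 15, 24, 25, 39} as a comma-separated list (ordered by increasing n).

d|9:{9,3,1}  Σφ=6+2+1=9
n=14: 14·1 7·2 2·7 1·14  φ→[6+6+1+1]=14
d|15:{1,3,5,15}  Σφ=1+2+4+8=15
d|24:{24,12,8,6,4,3,2,1}  Σφ=8+4+4+2+2+2+1+1=24
d|25:{25,5,1}  Σφ=20+4+1=25
q^39  k|39↦φ(k): 1:1 3:2 13:12 39:24  a_39=39

9, 14, 15, 24, 25, 39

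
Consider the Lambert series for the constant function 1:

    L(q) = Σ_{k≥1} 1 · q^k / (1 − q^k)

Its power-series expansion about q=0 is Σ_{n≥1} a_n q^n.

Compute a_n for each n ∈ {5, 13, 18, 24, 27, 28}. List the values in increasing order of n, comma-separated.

2, 2, 6, 8, 4, 6

q^5  k|5↦f(k): 1:1 5:1  a_5=2
[q^13] f(13)=1,f(1)=1 ⇒ 2
[q^18] f(1)=1,f(2)=1,f(3)=1,f(6)=1,f(9)=1,f(18)=1 ⇒ 6
q^24  k|24↦f(k): 1:1 2:1 3:1 4:1 6:1 8:1 12:1 24:1  a_24=8
q^27  k|27↦f(k): 1:1 3:1 9:1 27:1  a_27=4
[q^28] f(28)=1,f(14)=1,f(7)=1,f(4)=1,f(2)=1,f(1)=1 ⇒ 6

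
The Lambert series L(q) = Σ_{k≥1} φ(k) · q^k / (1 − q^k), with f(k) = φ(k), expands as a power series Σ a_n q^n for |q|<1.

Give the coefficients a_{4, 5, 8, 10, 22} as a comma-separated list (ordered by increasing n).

[q^4] φ(1)=1,φ(2)=1,φ(4)=2 ⇒ 4
n=5: 5·1 1·5  φ→[4+1]=5
[q^8] φ(1)=1,φ(2)=1,φ(4)=2,φ(8)=4 ⇒ 8
q^10  k|10↦φ(k): 10:4 5:4 2:1 1:1  a_10=10
d|22:{22,11,2,1}  Σφ=10+10+1+1=22

4, 5, 8, 10, 22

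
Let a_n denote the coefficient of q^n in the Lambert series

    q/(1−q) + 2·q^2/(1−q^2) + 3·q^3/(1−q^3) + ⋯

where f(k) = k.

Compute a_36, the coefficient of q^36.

[q^36] f(1)=1,f(2)=2,f(3)=3,f(4)=4,f(6)=6,f(9)=9,f(12)=12,f(18)=18,f(36)=36 ⇒ 91

a_36 = 91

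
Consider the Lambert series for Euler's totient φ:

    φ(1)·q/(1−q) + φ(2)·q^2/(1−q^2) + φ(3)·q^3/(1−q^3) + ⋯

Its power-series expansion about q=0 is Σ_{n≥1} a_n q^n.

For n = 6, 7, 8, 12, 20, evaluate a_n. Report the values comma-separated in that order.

n=6: 6·1 3·2 2·3 1·6  φ→[2+2+1+1]=6
n=7: 7·1 1·7  φ→[6+1]=7
n=8: 1·8 2·4 4·2 8·1  φ→[1+1+2+4]=8
n=12: 12·1 6·2 4·3 3·4 2·6 1·12  φ→[4+2+2+2+1+1]=12
n=20: 20·1 10·2 5·4 4·5 2·10 1·20  φ→[8+4+4+2+1+1]=20

6, 7, 8, 12, 20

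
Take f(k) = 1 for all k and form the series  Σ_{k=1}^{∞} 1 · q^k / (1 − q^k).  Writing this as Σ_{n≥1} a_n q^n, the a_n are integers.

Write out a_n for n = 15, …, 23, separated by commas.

4, 5, 2, 6, 2, 6, 4, 4, 2

q^15  k|15↦f(k): 1:1 3:1 5:1 15:1  a_15=4
n=16: 16·1 8·2 4·4 2·8 1·16  f→[1+1+1+1+1]=5
[q^17] f(17)=1,f(1)=1 ⇒ 2
q^18  k|18↦f(k): 1:1 2:1 3:1 6:1 9:1 18:1  a_18=6
n=19: 19·1 1·19  f→[1+1]=2
[q^20] f(1)=1,f(2)=1,f(4)=1,f(5)=1,f(10)=1,f(20)=1 ⇒ 6
d|21:{21,7,3,1}  Σf=1+1+1+1=4
n=22: 22·1 11·2 2·11 1·22  f→[1+1+1+1]=4
q^23  k|23↦f(k): 23:1 1:1  a_23=2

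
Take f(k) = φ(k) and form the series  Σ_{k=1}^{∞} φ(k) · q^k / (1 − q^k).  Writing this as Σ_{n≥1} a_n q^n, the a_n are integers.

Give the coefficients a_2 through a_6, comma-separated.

[q^2] φ(1)=1,φ(2)=1 ⇒ 2
d|3:{1,3}  Σφ=1+2=3
n=4: 4·1 2·2 1·4  φ→[2+1+1]=4
[q^5] φ(5)=4,φ(1)=1 ⇒ 5
[q^6] φ(1)=1,φ(2)=1,φ(3)=2,φ(6)=2 ⇒ 6

2, 3, 4, 5, 6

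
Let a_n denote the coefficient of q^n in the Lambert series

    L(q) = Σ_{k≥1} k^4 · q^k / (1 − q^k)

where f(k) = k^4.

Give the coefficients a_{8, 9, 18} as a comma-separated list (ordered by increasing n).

4369, 6643, 112931

n=8: 8·1 4·2 2·4 1·8  f→[4096+256+16+1]=4369
n=9: 1·9 3·3 9·1  f→[1+81+6561]=6643
q^18  k|18↦f(k): 1:1 2:16 3:81 6:1296 9:6561 18:104976  a_18=112931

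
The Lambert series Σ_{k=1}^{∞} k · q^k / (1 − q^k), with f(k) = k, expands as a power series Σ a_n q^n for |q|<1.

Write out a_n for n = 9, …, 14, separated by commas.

n=9: 1·9 3·3 9·1  f→[1+3+9]=13
n=10: 1·10 2·5 5·2 10·1  f→[1+2+5+10]=18
q^11  k|11↦f(k): 1:1 11:11  a_11=12
n=12: 12·1 6·2 4·3 3·4 2·6 1·12  f→[12+6+4+3+2+1]=28
d|13:{13,1}  Σf=13+1=14
d|14:{14,7,2,1}  Σf=14+7+2+1=24

13, 18, 12, 28, 14, 24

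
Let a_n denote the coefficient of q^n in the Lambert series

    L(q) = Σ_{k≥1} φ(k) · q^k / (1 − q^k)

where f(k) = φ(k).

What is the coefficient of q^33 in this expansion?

q^33  k|33↦φ(k): 1:1 3:2 11:10 33:20  a_33=33

a_33 = 33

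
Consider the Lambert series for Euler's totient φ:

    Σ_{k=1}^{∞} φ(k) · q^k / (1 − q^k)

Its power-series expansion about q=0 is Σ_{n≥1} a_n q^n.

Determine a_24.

[q^24] φ(24)=8,φ(12)=4,φ(8)=4,φ(6)=2,φ(4)=2,φ(3)=2,φ(2)=1,φ(1)=1 ⇒ 24

a_24 = 24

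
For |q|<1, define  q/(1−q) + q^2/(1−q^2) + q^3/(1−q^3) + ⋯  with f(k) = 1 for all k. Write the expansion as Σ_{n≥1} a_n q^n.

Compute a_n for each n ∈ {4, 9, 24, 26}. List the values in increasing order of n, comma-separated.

[q^4] f(1)=1,f(2)=1,f(4)=1 ⇒ 3
n=9: 1·9 3·3 9·1  f→[1+1+1]=3
n=24: 1·24 2·12 3·8 4·6 6·4 8·3 12·2 24·1  f→[1+1+1+1+1+1+1+1]=8
q^26  k|26↦f(k): 26:1 13:1 2:1 1:1  a_26=4

3, 3, 8, 4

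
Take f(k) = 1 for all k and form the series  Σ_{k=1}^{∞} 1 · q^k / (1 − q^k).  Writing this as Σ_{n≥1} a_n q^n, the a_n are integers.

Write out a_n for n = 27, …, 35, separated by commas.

d|27:{1,3,9,27}  Σf=1+1+1+1=4
n=28: 28·1 14·2 7·4 4·7 2·14 1·28  f→[1+1+1+1+1+1]=6
q^29  k|29↦f(k): 1:1 29:1  a_29=2
[q^30] f(30)=1,f(15)=1,f(10)=1,f(6)=1,f(5)=1,f(3)=1,f(2)=1,f(1)=1 ⇒ 8
d|31:{31,1}  Σf=1+1=2
n=32: 32·1 16·2 8·4 4·8 2·16 1·32  f→[1+1+1+1+1+1]=6
[q^33] f(1)=1,f(3)=1,f(11)=1,f(33)=1 ⇒ 4
d|34:{1,2,17,34}  Σf=1+1+1+1=4
[q^35] f(1)=1,f(5)=1,f(7)=1,f(35)=1 ⇒ 4

4, 6, 2, 8, 2, 6, 4, 4, 4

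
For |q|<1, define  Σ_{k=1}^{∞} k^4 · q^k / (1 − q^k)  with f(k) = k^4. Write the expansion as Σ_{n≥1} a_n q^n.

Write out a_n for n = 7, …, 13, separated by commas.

2402, 4369, 6643, 10642, 14642, 22386, 28562

[q^7] f(1)=1,f(7)=2401 ⇒ 2402
[q^8] f(1)=1,f(2)=16,f(4)=256,f(8)=4096 ⇒ 4369
q^9  k|9↦f(k): 1:1 3:81 9:6561  a_9=6643
d|10:{10,5,2,1}  Σf=10000+625+16+1=10642
n=11: 11·1 1·11  f→[14641+1]=14642
n=12: 1·12 2·6 3·4 4·3 6·2 12·1  f→[1+16+81+256+1296+20736]=22386
q^13  k|13↦f(k): 13:28561 1:1  a_13=28562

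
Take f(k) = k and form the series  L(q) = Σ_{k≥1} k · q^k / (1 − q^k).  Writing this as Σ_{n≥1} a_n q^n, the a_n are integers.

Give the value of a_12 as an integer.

[q^12] f(1)=1,f(2)=2,f(3)=3,f(4)=4,f(6)=6,f(12)=12 ⇒ 28

a_12 = 28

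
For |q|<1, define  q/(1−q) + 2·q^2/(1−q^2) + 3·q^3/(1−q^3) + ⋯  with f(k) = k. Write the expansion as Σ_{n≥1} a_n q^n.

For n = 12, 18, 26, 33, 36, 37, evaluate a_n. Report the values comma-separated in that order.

q^12  k|12↦f(k): 1:1 2:2 3:3 4:4 6:6 12:12  a_12=28
n=18: 18·1 9·2 6·3 3·6 2·9 1·18  f→[18+9+6+3+2+1]=39
q^26  k|26↦f(k): 26:26 13:13 2:2 1:1  a_26=42
[q^33] f(33)=33,f(11)=11,f(3)=3,f(1)=1 ⇒ 48
n=36: 36·1 18·2 12·3 9·4 6·6 4·9 3·12 2·18 1·36  f→[36+18+12+9+6+4+3+2+1]=91
d|37:{37,1}  Σf=37+1=38

28, 39, 42, 48, 91, 38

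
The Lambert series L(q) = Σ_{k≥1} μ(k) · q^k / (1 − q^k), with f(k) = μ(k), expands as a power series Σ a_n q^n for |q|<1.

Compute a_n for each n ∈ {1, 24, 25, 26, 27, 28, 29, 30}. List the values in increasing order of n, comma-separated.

1, 0, 0, 0, 0, 0, 0, 0

d|1:{1}  Σμ=1=1
d|24:{24,12,8,6,4,3,2,1}  Σμ=0+0+0+1+0+(-1)+(-1)+1=0
d|25:{25,5,1}  Σμ=0+(-1)+1=0
d|26:{1,2,13,26}  Σμ=1+(-1)+(-1)+1=0
q^27  k|27↦μ(k): 27:0 9:0 3:-1 1:1  a_27=0
q^28  k|28↦μ(k): 28:0 14:1 7:-1 4:0 2:-1 1:1  a_28=0
q^29  k|29↦μ(k): 29:-1 1:1  a_29=0
d|30:{1,2,3,5,6,10,15,30}  Σμ=1+(-1)+(-1)+(-1)+1+1+1+(-1)=0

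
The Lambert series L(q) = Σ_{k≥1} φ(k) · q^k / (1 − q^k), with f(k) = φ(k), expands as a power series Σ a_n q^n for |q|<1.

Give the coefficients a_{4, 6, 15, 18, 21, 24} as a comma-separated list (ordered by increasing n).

[q^4] φ(4)=2,φ(2)=1,φ(1)=1 ⇒ 4
n=6: 1·6 2·3 3·2 6·1  φ→[1+1+2+2]=6
[q^15] φ(15)=8,φ(5)=4,φ(3)=2,φ(1)=1 ⇒ 15
n=18: 18·1 9·2 6·3 3·6 2·9 1·18  φ→[6+6+2+2+1+1]=18
d|21:{1,3,7,21}  Σφ=1+2+6+12=21
n=24: 24·1 12·2 8·3 6·4 4·6 3·8 2·12 1·24  φ→[8+4+4+2+2+2+1+1]=24

4, 6, 15, 18, 21, 24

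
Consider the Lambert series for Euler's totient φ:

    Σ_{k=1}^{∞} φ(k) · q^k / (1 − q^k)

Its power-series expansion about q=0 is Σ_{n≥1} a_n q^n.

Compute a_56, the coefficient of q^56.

q^56  k|56↦φ(k): 1:1 2:1 4:2 7:6 8:4 14:6 28:12 56:24  a_56=56

a_56 = 56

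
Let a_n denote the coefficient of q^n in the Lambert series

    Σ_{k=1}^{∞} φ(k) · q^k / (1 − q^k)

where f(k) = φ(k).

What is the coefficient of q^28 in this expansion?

[q^28] φ(28)=12,φ(14)=6,φ(7)=6,φ(4)=2,φ(2)=1,φ(1)=1 ⇒ 28

a_28 = 28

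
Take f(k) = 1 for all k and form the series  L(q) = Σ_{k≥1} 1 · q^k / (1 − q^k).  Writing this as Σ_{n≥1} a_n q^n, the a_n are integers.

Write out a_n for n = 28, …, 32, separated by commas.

6, 2, 8, 2, 6

[q^28] f(1)=1,f(2)=1,f(4)=1,f(7)=1,f(14)=1,f(28)=1 ⇒ 6
q^29  k|29↦f(k): 29:1 1:1  a_29=2
d|30:{1,2,3,5,6,10,15,30}  Σf=1+1+1+1+1+1+1+1=8
q^31  k|31↦f(k): 1:1 31:1  a_31=2
q^32  k|32↦f(k): 1:1 2:1 4:1 8:1 16:1 32:1  a_32=6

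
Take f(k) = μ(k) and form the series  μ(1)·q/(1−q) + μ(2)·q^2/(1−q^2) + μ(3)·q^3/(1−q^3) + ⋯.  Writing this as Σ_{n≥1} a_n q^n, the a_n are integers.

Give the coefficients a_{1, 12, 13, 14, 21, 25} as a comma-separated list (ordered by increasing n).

n=1: 1·1  μ→[1]=1
n=12: 12·1 6·2 4·3 3·4 2·6 1·12  μ→[0+1+0+(-1)+(-1)+1]=0
n=13: 1·13 13·1  μ→[1+(-1)]=0
q^14  k|14↦μ(k): 14:1 7:-1 2:-1 1:1  a_14=0
d|21:{1,3,7,21}  Σμ=1+(-1)+(-1)+1=0
q^25  k|25↦μ(k): 1:1 5:-1 25:0  a_25=0

1, 0, 0, 0, 0, 0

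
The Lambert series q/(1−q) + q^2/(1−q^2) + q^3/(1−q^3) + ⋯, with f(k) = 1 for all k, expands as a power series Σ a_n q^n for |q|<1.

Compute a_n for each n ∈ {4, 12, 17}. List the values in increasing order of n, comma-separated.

d|4:{4,2,1}  Σf=1+1+1=3
[q^12] f(12)=1,f(6)=1,f(4)=1,f(3)=1,f(2)=1,f(1)=1 ⇒ 6
d|17:{17,1}  Σf=1+1=2

3, 6, 2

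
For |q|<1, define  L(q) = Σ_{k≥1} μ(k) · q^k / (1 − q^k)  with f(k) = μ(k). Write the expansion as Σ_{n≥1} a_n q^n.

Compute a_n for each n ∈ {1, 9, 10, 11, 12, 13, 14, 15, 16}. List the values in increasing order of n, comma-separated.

1, 0, 0, 0, 0, 0, 0, 0, 0

q^1  k|1↦μ(k): 1:1  a_1=1
q^9  k|9↦μ(k): 1:1 3:-1 9:0  a_9=0
n=10: 10·1 5·2 2·5 1·10  μ→[1+(-1)+(-1)+1]=0
n=11: 1·11 11·1  μ→[1+(-1)]=0
d|12:{1,2,3,4,6,12}  Σμ=1+(-1)+(-1)+0+1+0=0
n=13: 1·13 13·1  μ→[1+(-1)]=0
q^14  k|14↦μ(k): 14:1 7:-1 2:-1 1:1  a_14=0
n=15: 15·1 5·3 3·5 1·15  μ→[1+(-1)+(-1)+1]=0
q^16  k|16↦μ(k): 16:0 8:0 4:0 2:-1 1:1  a_16=0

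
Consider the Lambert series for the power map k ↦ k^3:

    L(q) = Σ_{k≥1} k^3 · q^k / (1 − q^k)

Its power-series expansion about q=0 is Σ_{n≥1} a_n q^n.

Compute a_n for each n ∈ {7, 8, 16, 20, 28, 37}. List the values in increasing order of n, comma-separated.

344, 585, 4681, 9198, 25112, 50654

q^7  k|7↦f(k): 1:1 7:343  a_7=344
n=8: 1·8 2·4 4·2 8·1  f→[1+8+64+512]=585
d|16:{16,8,4,2,1}  Σf=4096+512+64+8+1=4681
d|20:{20,10,5,4,2,1}  Σf=8000+1000+125+64+8+1=9198
d|28:{1,2,4,7,14,28}  Σf=1+8+64+343+2744+21952=25112
n=37: 37·1 1·37  f→[50653+1]=50654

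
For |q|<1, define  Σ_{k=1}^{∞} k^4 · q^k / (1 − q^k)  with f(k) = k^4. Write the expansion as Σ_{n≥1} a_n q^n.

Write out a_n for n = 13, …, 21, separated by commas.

n=13: 13·1 1·13  f→[28561+1]=28562
[q^14] f(14)=38416,f(7)=2401,f(2)=16,f(1)=1 ⇒ 40834
n=15: 15·1 5·3 3·5 1·15  f→[50625+625+81+1]=51332
q^16  k|16↦f(k): 16:65536 8:4096 4:256 2:16 1:1  a_16=69905
[q^17] f(1)=1,f(17)=83521 ⇒ 83522
[q^18] f(18)=104976,f(9)=6561,f(6)=1296,f(3)=81,f(2)=16,f(1)=1 ⇒ 112931
d|19:{1,19}  Σf=1+130321=130322
d|20:{20,10,5,4,2,1}  Σf=160000+10000+625+256+16+1=170898
d|21:{21,7,3,1}  Σf=194481+2401+81+1=196964

28562, 40834, 51332, 69905, 83522, 112931, 130322, 170898, 196964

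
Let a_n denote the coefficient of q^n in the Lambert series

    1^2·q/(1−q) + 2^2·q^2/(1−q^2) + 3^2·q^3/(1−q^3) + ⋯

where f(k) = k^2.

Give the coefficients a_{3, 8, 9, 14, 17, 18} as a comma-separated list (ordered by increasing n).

10, 85, 91, 250, 290, 455

q^3  k|3↦f(k): 3:9 1:1  a_3=10
q^8  k|8↦f(k): 8:64 4:16 2:4 1:1  a_8=85
q^9  k|9↦f(k): 1:1 3:9 9:81  a_9=91
d|14:{1,2,7,14}  Σf=1+4+49+196=250
[q^17] f(17)=289,f(1)=1 ⇒ 290
q^18  k|18↦f(k): 1:1 2:4 3:9 6:36 9:81 18:324  a_18=455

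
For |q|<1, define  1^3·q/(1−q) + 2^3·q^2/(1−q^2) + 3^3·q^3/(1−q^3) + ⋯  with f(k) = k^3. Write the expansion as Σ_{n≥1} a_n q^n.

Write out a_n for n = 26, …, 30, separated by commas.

d|26:{26,13,2,1}  Σf=17576+2197+8+1=19782
q^27  k|27↦f(k): 1:1 3:27 9:729 27:19683  a_27=20440
q^28  k|28↦f(k): 28:21952 14:2744 7:343 4:64 2:8 1:1  a_28=25112
n=29: 29·1 1·29  f→[24389+1]=24390
q^30  k|30↦f(k): 1:1 2:8 3:27 5:125 6:216 10:1000 15:3375 30:27000  a_30=31752

19782, 20440, 25112, 24390, 31752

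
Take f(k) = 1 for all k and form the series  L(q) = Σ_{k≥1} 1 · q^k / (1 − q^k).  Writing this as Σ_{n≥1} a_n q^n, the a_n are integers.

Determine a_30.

d|30:{30,15,10,6,5,3,2,1}  Σf=1+1+1+1+1+1+1+1=8

a_30 = 8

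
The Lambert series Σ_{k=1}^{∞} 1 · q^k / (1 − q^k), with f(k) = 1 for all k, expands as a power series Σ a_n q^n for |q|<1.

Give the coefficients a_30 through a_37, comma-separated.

8, 2, 6, 4, 4, 4, 9, 2

n=30: 1·30 2·15 3·10 5·6 6·5 10·3 15·2 30·1  f→[1+1+1+1+1+1+1+1]=8
n=31: 1·31 31·1  f→[1+1]=2
n=32: 32·1 16·2 8·4 4·8 2·16 1·32  f→[1+1+1+1+1+1]=6
[q^33] f(1)=1,f(3)=1,f(11)=1,f(33)=1 ⇒ 4
q^34  k|34↦f(k): 1:1 2:1 17:1 34:1  a_34=4
[q^35] f(1)=1,f(5)=1,f(7)=1,f(35)=1 ⇒ 4
q^36  k|36↦f(k): 1:1 2:1 3:1 4:1 6:1 9:1 12:1 18:1 36:1  a_36=9
n=37: 1·37 37·1  f→[1+1]=2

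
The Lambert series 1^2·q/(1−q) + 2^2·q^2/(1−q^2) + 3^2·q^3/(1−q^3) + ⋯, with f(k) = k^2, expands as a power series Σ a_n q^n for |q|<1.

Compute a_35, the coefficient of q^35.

n=35: 35·1 7·5 5·7 1·35  f→[1225+49+25+1]=1300

a_35 = 1300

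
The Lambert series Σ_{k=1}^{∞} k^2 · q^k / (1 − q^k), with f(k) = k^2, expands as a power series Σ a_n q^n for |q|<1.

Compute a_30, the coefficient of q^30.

n=30: 1·30 2·15 3·10 5·6 6·5 10·3 15·2 30·1  f→[1+4+9+25+36+100+225+900]=1300

a_30 = 1300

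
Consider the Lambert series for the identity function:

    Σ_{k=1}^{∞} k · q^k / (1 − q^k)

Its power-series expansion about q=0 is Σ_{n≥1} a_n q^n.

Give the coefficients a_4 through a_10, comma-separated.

q^4  k|4↦f(k): 4:4 2:2 1:1  a_4=7
q^5  k|5↦f(k): 5:5 1:1  a_5=6
q^6  k|6↦f(k): 1:1 2:2 3:3 6:6  a_6=12
n=7: 1·7 7·1  f→[1+7]=8
[q^8] f(8)=8,f(4)=4,f(2)=2,f(1)=1 ⇒ 15
q^9  k|9↦f(k): 1:1 3:3 9:9  a_9=13
q^10  k|10↦f(k): 1:1 2:2 5:5 10:10  a_10=18

7, 6, 12, 8, 15, 13, 18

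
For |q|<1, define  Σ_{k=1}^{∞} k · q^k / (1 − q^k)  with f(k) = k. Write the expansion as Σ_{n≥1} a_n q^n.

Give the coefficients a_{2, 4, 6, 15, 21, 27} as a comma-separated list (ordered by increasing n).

d|2:{2,1}  Σf=2+1=3
n=4: 1·4 2·2 4·1  f→[1+2+4]=7
n=6: 6·1 3·2 2·3 1·6  f→[6+3+2+1]=12
[q^15] f(15)=15,f(5)=5,f(3)=3,f(1)=1 ⇒ 24
q^21  k|21↦f(k): 1:1 3:3 7:7 21:21  a_21=32
q^27  k|27↦f(k): 1:1 3:3 9:9 27:27  a_27=40

3, 7, 12, 24, 32, 40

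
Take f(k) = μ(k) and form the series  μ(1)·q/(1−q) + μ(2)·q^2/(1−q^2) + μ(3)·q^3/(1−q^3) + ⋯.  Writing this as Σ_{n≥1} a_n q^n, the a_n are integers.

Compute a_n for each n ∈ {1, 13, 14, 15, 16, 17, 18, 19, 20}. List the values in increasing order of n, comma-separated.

1, 0, 0, 0, 0, 0, 0, 0, 0

[q^1] μ(1)=1 ⇒ 1
q^13  k|13↦μ(k): 13:-1 1:1  a_13=0
n=14: 14·1 7·2 2·7 1·14  μ→[1+(-1)+(-1)+1]=0
[q^15] μ(1)=1,μ(3)=-1,μ(5)=-1,μ(15)=1 ⇒ 0
q^16  k|16↦μ(k): 16:0 8:0 4:0 2:-1 1:1  a_16=0
[q^17] μ(17)=-1,μ(1)=1 ⇒ 0
n=18: 18·1 9·2 6·3 3·6 2·9 1·18  μ→[0+0+1+(-1)+(-1)+1]=0
[q^19] μ(1)=1,μ(19)=-1 ⇒ 0
d|20:{20,10,5,4,2,1}  Σμ=0+1+(-1)+0+(-1)+1=0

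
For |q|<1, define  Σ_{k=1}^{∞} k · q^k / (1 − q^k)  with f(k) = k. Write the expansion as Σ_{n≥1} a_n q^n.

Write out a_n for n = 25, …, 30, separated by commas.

31, 42, 40, 56, 30, 72

q^25  k|25↦f(k): 1:1 5:5 25:25  a_25=31
d|26:{1,2,13,26}  Σf=1+2+13+26=42
q^27  k|27↦f(k): 27:27 9:9 3:3 1:1  a_27=40
[q^28] f(1)=1,f(2)=2,f(4)=4,f(7)=7,f(14)=14,f(28)=28 ⇒ 56
q^29  k|29↦f(k): 29:29 1:1  a_29=30
[q^30] f(30)=30,f(15)=15,f(10)=10,f(6)=6,f(5)=5,f(3)=3,f(2)=2,f(1)=1 ⇒ 72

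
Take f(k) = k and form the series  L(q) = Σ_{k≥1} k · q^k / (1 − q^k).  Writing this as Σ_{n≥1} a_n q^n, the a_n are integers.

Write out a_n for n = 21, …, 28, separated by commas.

[q^21] f(21)=21,f(7)=7,f(3)=3,f(1)=1 ⇒ 32
n=22: 1·22 2·11 11·2 22·1  f→[1+2+11+22]=36
q^23  k|23↦f(k): 1:1 23:23  a_23=24
n=24: 24·1 12·2 8·3 6·4 4·6 3·8 2·12 1·24  f→[24+12+8+6+4+3+2+1]=60
[q^25] f(25)=25,f(5)=5,f(1)=1 ⇒ 31
d|26:{1,2,13,26}  Σf=1+2+13+26=42
n=27: 27·1 9·3 3·9 1·27  f→[27+9+3+1]=40
d|28:{1,2,4,7,14,28}  Σf=1+2+4+7+14+28=56

32, 36, 24, 60, 31, 42, 40, 56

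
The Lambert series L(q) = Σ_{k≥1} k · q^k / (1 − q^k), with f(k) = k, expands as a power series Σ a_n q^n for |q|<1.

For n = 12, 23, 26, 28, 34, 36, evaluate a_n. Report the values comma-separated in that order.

q^12  k|12↦f(k): 12:12 6:6 4:4 3:3 2:2 1:1  a_12=28
[q^23] f(23)=23,f(1)=1 ⇒ 24
q^26  k|26↦f(k): 1:1 2:2 13:13 26:26  a_26=42
q^28  k|28↦f(k): 1:1 2:2 4:4 7:7 14:14 28:28  a_28=56
d|34:{1,2,17,34}  Σf=1+2+17+34=54
[q^36] f(36)=36,f(18)=18,f(12)=12,f(9)=9,f(6)=6,f(4)=4,f(3)=3,f(2)=2,f(1)=1 ⇒ 91

28, 24, 42, 56, 54, 91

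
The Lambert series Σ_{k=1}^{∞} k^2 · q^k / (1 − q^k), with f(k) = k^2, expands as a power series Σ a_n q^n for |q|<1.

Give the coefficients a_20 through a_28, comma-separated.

546, 500, 610, 530, 850, 651, 850, 820, 1050

d|20:{1,2,4,5,10,20}  Σf=1+4+16+25+100+400=546
q^21  k|21↦f(k): 1:1 3:9 7:49 21:441  a_21=500
n=22: 1·22 2·11 11·2 22·1  f→[1+4+121+484]=610
[q^23] f(23)=529,f(1)=1 ⇒ 530
q^24  k|24↦f(k): 1:1 2:4 3:9 4:16 6:36 8:64 12:144 24:576  a_24=850
n=25: 25·1 5·5 1·25  f→[625+25+1]=651
[q^26] f(1)=1,f(2)=4,f(13)=169,f(26)=676 ⇒ 850
n=27: 1·27 3·9 9·3 27·1  f→[1+9+81+729]=820
[q^28] f(1)=1,f(2)=4,f(4)=16,f(7)=49,f(14)=196,f(28)=784 ⇒ 1050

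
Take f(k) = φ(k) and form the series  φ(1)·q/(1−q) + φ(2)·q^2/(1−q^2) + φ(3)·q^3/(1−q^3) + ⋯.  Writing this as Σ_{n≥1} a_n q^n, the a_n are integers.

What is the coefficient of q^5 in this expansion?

[q^5] φ(5)=4,φ(1)=1 ⇒ 5

a_5 = 5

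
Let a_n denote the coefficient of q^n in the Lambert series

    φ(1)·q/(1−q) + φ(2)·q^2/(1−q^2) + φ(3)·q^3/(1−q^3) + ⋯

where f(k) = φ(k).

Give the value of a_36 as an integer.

[q^36] φ(1)=1,φ(2)=1,φ(3)=2,φ(4)=2,φ(6)=2,φ(9)=6,φ(12)=4,φ(18)=6,φ(36)=12 ⇒ 36

a_36 = 36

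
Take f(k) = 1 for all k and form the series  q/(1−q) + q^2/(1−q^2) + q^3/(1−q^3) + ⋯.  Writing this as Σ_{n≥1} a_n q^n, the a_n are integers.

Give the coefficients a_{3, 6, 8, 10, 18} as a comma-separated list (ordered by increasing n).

q^3  k|3↦f(k): 1:1 3:1  a_3=2
d|6:{1,2,3,6}  Σf=1+1+1+1=4
[q^8] f(1)=1,f(2)=1,f(4)=1,f(8)=1 ⇒ 4
q^10  k|10↦f(k): 10:1 5:1 2:1 1:1  a_10=4
q^18  k|18↦f(k): 18:1 9:1 6:1 3:1 2:1 1:1  a_18=6

2, 4, 4, 4, 6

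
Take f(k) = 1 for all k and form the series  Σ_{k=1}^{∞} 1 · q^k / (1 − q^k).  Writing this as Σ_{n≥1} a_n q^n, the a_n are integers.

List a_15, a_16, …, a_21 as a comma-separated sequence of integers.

4, 5, 2, 6, 2, 6, 4

[q^15] f(1)=1,f(3)=1,f(5)=1,f(15)=1 ⇒ 4
[q^16] f(1)=1,f(2)=1,f(4)=1,f(8)=1,f(16)=1 ⇒ 5
d|17:{17,1}  Σf=1+1=2
q^18  k|18↦f(k): 18:1 9:1 6:1 3:1 2:1 1:1  a_18=6
n=19: 19·1 1·19  f→[1+1]=2
q^20  k|20↦f(k): 20:1 10:1 5:1 4:1 2:1 1:1  a_20=6
n=21: 21·1 7·3 3·7 1·21  f→[1+1+1+1]=4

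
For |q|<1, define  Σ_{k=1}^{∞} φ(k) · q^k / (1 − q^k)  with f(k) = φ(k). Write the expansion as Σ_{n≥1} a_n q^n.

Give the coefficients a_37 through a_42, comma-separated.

n=37: 1·37 37·1  φ→[1+36]=37
q^38  k|38↦φ(k): 38:18 19:18 2:1 1:1  a_38=38
[q^39] φ(1)=1,φ(3)=2,φ(13)=12,φ(39)=24 ⇒ 39
[q^40] φ(40)=16,φ(20)=8,φ(10)=4,φ(8)=4,φ(5)=4,φ(4)=2,φ(2)=1,φ(1)=1 ⇒ 40
d|41:{41,1}  Σφ=40+1=41
q^42  k|42↦φ(k): 42:12 21:12 14:6 7:6 6:2 3:2 2:1 1:1  a_42=42

37, 38, 39, 40, 41, 42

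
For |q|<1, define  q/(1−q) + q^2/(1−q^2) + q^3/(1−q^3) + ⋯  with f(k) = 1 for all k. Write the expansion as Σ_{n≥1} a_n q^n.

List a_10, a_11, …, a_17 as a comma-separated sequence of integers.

4, 2, 6, 2, 4, 4, 5, 2

d|10:{10,5,2,1}  Σf=1+1+1+1=4
q^11  k|11↦f(k): 1:1 11:1  a_11=2
n=12: 12·1 6·2 4·3 3·4 2·6 1·12  f→[1+1+1+1+1+1]=6
d|13:{1,13}  Σf=1+1=2
d|14:{1,2,7,14}  Σf=1+1+1+1=4
n=15: 1·15 3·5 5·3 15·1  f→[1+1+1+1]=4
d|16:{16,8,4,2,1}  Σf=1+1+1+1+1=5
n=17: 17·1 1·17  f→[1+1]=2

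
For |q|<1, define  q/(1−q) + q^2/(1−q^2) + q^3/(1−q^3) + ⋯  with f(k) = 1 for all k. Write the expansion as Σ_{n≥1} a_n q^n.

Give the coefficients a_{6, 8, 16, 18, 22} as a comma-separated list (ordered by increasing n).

n=6: 6·1 3·2 2·3 1·6  f→[1+1+1+1]=4
[q^8] f(1)=1,f(2)=1,f(4)=1,f(8)=1 ⇒ 4
q^16  k|16↦f(k): 16:1 8:1 4:1 2:1 1:1  a_16=5
d|18:{18,9,6,3,2,1}  Σf=1+1+1+1+1+1=6
d|22:{22,11,2,1}  Σf=1+1+1+1=4

4, 4, 5, 6, 4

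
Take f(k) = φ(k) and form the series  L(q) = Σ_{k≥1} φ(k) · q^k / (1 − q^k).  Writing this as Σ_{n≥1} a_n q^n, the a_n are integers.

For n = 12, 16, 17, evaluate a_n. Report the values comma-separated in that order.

d|12:{12,6,4,3,2,1}  Σφ=4+2+2+2+1+1=12
[q^16] φ(16)=8,φ(8)=4,φ(4)=2,φ(2)=1,φ(1)=1 ⇒ 16
d|17:{17,1}  Σφ=16+1=17

12, 16, 17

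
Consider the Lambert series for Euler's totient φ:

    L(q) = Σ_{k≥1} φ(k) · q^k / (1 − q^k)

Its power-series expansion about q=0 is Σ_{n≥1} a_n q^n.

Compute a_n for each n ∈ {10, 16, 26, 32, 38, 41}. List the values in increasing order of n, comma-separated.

n=10: 1·10 2·5 5·2 10·1  φ→[1+1+4+4]=10
[q^16] φ(16)=8,φ(8)=4,φ(4)=2,φ(2)=1,φ(1)=1 ⇒ 16
d|26:{26,13,2,1}  Σφ=12+12+1+1=26
n=32: 1·32 2·16 4·8 8·4 16·2 32·1  φ→[1+1+2+4+8+16]=32
q^38  k|38↦φ(k): 1:1 2:1 19:18 38:18  a_38=38
n=41: 41·1 1·41  φ→[40+1]=41

10, 16, 26, 32, 38, 41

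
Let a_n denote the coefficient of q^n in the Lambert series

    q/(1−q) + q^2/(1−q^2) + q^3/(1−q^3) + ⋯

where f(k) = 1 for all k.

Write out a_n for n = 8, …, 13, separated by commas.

[q^8] f(8)=1,f(4)=1,f(2)=1,f(1)=1 ⇒ 4
q^9  k|9↦f(k): 1:1 3:1 9:1  a_9=3
[q^10] f(1)=1,f(2)=1,f(5)=1,f(10)=1 ⇒ 4
n=11: 11·1 1·11  f→[1+1]=2
n=12: 12·1 6·2 4·3 3·4 2·6 1·12  f→[1+1+1+1+1+1]=6
[q^13] f(1)=1,f(13)=1 ⇒ 2

4, 3, 4, 2, 6, 2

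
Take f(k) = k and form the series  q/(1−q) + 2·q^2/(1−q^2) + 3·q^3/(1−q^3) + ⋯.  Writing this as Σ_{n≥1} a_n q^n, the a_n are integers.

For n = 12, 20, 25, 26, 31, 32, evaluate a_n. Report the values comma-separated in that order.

28, 42, 31, 42, 32, 63

q^12  k|12↦f(k): 12:12 6:6 4:4 3:3 2:2 1:1  a_12=28
n=20: 20·1 10·2 5·4 4·5 2·10 1·20  f→[20+10+5+4+2+1]=42
n=25: 1·25 5·5 25·1  f→[1+5+25]=31
d|26:{1,2,13,26}  Σf=1+2+13+26=42
[q^31] f(1)=1,f(31)=31 ⇒ 32
d|32:{1,2,4,8,16,32}  Σf=1+2+4+8+16+32=63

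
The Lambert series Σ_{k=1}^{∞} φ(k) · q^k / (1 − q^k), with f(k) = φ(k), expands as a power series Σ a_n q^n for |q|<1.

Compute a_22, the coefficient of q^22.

n=22: 22·1 11·2 2·11 1·22  φ→[10+10+1+1]=22

a_22 = 22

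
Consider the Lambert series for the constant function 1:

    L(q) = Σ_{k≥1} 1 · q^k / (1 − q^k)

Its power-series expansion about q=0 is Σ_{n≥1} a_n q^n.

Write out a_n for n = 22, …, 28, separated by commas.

n=22: 1·22 2·11 11·2 22·1  f→[1+1+1+1]=4
d|23:{23,1}  Σf=1+1=2
[q^24] f(1)=1,f(2)=1,f(3)=1,f(4)=1,f(6)=1,f(8)=1,f(12)=1,f(24)=1 ⇒ 8
n=25: 25·1 5·5 1·25  f→[1+1+1]=3
[q^26] f(1)=1,f(2)=1,f(13)=1,f(26)=1 ⇒ 4
q^27  k|27↦f(k): 27:1 9:1 3:1 1:1  a_27=4
[q^28] f(28)=1,f(14)=1,f(7)=1,f(4)=1,f(2)=1,f(1)=1 ⇒ 6

4, 2, 8, 3, 4, 4, 6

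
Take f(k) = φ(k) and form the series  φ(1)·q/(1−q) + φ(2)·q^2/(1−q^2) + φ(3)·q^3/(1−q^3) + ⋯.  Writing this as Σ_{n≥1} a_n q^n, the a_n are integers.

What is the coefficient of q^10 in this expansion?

n=10: 10·1 5·2 2·5 1·10  φ→[4+4+1+1]=10

a_10 = 10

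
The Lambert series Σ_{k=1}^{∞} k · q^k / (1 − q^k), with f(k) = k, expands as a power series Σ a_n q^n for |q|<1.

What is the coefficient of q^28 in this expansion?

a_28 = 56

[q^28] f(28)=28,f(14)=14,f(7)=7,f(4)=4,f(2)=2,f(1)=1 ⇒ 56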